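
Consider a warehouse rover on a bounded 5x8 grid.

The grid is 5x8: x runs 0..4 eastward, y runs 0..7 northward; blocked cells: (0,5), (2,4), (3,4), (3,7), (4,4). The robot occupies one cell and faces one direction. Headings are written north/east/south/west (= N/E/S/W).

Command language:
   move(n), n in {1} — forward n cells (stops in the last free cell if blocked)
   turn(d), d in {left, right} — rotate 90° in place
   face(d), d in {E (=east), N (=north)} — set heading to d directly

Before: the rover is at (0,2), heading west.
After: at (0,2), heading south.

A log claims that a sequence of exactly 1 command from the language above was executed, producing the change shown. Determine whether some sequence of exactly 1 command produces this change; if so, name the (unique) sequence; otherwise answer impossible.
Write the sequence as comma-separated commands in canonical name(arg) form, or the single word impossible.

turn(left)

key: parked at (0,2) the whole time — nothing moves the robot
from: at (0,2), heading west
1. turn(left) → at (0,2), heading south
uniquely the one of 5 1-step routes that fits.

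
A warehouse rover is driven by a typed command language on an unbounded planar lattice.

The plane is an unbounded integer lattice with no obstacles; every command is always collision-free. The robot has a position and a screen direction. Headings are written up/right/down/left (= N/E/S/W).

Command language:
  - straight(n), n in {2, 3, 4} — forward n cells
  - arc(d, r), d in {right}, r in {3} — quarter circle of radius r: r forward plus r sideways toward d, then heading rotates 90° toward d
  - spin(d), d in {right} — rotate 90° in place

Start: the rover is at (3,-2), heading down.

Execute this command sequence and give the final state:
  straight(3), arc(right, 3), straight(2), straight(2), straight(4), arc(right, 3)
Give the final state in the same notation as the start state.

start: at (3,-2), heading down
1. straight(3) → at (3,-5), heading down
2. arc(right, 3) → at (0,-8), heading left
3. straight(2) → at (-2,-8), heading left
4. straight(2) → at (-4,-8), heading left
5. straight(4) → at (-8,-8), heading left
6. arc(right, 3) → at (-11,-5), heading up

at (-11,-5), heading up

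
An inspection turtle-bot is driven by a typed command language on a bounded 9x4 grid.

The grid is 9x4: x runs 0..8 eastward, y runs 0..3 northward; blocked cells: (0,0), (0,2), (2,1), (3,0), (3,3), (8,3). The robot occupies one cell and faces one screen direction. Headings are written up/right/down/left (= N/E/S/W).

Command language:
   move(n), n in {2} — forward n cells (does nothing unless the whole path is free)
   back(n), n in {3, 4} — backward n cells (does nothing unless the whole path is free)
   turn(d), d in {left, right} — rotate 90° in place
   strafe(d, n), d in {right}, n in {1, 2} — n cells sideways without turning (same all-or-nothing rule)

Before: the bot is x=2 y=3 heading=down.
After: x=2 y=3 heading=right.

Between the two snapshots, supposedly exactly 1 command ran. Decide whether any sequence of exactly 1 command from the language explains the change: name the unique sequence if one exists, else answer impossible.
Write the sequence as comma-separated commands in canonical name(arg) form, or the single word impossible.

turn(left)

key: (2,3) unchanged — the single command moves nothing
begin: x=2 y=3 heading=down
1. turn(left) → x=2 y=3 heading=right
all 7 alternatives checked — unique.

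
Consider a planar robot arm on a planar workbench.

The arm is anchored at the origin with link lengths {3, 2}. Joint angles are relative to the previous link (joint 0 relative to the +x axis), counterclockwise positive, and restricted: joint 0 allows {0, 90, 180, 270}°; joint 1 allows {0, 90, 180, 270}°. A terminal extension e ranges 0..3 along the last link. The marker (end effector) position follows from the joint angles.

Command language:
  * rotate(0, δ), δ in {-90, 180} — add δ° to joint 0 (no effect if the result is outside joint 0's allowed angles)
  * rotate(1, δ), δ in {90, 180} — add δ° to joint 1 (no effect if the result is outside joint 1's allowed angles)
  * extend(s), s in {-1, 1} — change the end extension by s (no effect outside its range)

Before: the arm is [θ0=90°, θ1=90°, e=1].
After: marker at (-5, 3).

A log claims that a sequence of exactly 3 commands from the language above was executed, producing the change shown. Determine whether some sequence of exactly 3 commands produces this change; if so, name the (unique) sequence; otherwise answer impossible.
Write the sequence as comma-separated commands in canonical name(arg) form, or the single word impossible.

extend(1), extend(1), extend(1)

from: [θ0=90°, θ1=90°, e=1]
t=1 extend(1) ⇒ [θ0=90°, θ1=90°, e=2]
t=2 extend(1) ⇒ [θ0=90°, θ1=90°, e=3]
t=3 extend(1) ⇒ [θ0=90°, θ1=90°, e=3]
no rival 3-sequence matches.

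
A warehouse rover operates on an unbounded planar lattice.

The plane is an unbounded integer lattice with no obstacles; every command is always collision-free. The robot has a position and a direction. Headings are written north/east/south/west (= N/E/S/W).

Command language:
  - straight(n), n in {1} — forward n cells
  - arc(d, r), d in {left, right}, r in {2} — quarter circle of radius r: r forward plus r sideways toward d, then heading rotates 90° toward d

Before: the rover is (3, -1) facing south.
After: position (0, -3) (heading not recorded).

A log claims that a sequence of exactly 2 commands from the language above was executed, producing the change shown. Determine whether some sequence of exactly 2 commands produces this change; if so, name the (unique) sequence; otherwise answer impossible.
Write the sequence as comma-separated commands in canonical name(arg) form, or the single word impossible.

key: order matters: swapping arc(right, 2) and straight(1) lands elsewhere
begin: (3, -1) facing south
[1] after arc(right, 2): (1, -3) facing west
[2] after straight(1): (0, -3) facing west
uniquely the one of 9 2-step routes that fits.

arc(right, 2), straight(1)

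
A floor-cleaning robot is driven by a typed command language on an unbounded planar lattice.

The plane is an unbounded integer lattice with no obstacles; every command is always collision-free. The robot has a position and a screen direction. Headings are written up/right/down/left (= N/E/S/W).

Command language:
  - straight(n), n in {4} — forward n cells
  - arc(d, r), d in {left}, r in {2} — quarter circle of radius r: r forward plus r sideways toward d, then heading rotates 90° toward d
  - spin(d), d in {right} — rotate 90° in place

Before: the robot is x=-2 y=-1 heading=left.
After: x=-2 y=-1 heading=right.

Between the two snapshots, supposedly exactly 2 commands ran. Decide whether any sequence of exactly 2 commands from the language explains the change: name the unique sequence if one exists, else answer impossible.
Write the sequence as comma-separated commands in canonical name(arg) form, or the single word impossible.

key: parked at (-2,-1) the whole time — nothing moves the robot
t0: x=-2 y=-1 heading=left
1. spin(right) → x=-2 y=-1 heading=up
2. spin(right) → x=-2 y=-1 heading=right
uniquely the one of 9 2-step routes that fits.

spin(right), spin(right)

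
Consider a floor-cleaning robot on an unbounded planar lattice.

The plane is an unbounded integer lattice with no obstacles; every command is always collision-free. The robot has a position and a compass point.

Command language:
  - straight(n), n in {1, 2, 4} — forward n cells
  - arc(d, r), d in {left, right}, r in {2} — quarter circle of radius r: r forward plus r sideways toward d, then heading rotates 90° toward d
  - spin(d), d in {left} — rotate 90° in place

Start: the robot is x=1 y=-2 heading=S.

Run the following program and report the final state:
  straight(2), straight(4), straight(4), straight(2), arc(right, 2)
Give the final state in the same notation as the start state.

x=-1 y=-16 heading=W

from: x=1 y=-2 heading=S
1. straight(2) → x=1 y=-4 heading=S
2. straight(4) → x=1 y=-8 heading=S
3. straight(4) → x=1 y=-12 heading=S
4. straight(2) → x=1 y=-14 heading=S
5. arc(right, 2) → x=-1 y=-16 heading=W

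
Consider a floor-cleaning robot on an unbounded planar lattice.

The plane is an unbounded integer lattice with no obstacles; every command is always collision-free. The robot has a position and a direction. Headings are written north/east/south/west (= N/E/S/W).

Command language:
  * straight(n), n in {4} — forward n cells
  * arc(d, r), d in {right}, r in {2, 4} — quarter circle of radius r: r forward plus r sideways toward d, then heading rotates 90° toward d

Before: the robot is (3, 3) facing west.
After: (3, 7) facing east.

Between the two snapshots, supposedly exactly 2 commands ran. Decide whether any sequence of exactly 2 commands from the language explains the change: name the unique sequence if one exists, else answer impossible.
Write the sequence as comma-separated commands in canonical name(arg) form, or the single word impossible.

arc(right, 2), arc(right, 2)

key: position moved to (3,7) AND the heading swung to E — translation plus rotation needed
initial: (3, 3) facing west
step 1 (arc(right, 2)): (1, 5) facing north
step 2 (arc(right, 2)): (3, 7) facing east
all 9 alternatives checked — unique.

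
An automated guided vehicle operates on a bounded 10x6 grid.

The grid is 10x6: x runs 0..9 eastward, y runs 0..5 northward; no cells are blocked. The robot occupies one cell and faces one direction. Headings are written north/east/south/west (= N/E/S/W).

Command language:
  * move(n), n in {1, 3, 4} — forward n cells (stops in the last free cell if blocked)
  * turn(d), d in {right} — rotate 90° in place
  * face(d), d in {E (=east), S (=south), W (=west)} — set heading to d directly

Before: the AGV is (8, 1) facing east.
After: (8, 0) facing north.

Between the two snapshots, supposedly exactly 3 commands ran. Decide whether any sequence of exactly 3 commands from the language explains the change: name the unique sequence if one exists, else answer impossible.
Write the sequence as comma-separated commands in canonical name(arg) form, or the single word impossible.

every 3-command combo misses the target.

impossible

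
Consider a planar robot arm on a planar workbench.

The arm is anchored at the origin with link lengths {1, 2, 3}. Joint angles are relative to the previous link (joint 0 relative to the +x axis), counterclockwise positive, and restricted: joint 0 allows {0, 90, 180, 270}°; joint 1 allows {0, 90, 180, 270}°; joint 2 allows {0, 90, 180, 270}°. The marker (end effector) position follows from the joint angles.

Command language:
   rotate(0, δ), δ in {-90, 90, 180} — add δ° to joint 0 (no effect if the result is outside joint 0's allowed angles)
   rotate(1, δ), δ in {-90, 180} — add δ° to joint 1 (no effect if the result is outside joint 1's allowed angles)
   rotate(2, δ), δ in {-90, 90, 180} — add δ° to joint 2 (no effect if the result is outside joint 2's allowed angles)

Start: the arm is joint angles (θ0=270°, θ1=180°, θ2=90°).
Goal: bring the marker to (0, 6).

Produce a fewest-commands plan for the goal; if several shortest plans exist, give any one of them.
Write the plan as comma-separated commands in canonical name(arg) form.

start: joint angles (θ0=270°, θ1=180°, θ2=90°)
t=1 rotate(1, 180) ⇒ joint angles (θ0=270°, θ1=0°, θ2=90°)
t=2 rotate(0, 180) ⇒ joint angles (θ0=90°, θ1=0°, θ2=90°)
t=3 rotate(2, -90) ⇒ joint angles (θ0=90°, θ1=0°, θ2=0°)
shorter routes all fall short; 3 is best.

rotate(1, 180), rotate(0, 180), rotate(2, -90)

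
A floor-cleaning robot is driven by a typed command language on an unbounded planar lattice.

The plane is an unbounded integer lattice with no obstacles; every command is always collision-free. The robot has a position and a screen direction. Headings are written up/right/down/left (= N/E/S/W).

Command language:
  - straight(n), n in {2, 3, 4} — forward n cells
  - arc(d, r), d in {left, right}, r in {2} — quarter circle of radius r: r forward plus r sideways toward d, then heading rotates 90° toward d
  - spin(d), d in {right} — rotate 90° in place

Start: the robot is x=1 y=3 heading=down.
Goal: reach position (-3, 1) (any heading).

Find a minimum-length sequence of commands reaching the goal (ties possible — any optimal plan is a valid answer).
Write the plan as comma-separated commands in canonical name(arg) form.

from: x=1 y=3 heading=down
[1] after arc(right, 2): x=-1 y=1 heading=left
[2] after straight(2): x=-3 y=1 heading=left
nothing shorter than 2 reaches the goal.

arc(right, 2), straight(2)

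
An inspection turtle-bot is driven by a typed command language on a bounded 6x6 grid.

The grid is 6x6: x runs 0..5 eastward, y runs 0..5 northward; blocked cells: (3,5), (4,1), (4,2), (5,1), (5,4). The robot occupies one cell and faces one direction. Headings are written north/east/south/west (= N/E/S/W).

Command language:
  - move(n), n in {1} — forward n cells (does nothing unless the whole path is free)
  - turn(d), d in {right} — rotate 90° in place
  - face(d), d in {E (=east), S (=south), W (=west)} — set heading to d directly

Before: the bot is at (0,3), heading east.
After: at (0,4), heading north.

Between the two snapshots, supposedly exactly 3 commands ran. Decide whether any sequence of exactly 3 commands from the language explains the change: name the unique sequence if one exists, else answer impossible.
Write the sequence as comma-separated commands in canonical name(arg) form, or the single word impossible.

face(W), turn(right), move(1)

key: cell and facing (now N) both changed — the 3 commands mix motion and turning
t0: at (0,3), heading east
1. face(W) → at (0,3), heading west
2. turn(right) → at (0,3), heading north
3. move(1) → at (0,4), heading north
no other 3-command option fits: unique.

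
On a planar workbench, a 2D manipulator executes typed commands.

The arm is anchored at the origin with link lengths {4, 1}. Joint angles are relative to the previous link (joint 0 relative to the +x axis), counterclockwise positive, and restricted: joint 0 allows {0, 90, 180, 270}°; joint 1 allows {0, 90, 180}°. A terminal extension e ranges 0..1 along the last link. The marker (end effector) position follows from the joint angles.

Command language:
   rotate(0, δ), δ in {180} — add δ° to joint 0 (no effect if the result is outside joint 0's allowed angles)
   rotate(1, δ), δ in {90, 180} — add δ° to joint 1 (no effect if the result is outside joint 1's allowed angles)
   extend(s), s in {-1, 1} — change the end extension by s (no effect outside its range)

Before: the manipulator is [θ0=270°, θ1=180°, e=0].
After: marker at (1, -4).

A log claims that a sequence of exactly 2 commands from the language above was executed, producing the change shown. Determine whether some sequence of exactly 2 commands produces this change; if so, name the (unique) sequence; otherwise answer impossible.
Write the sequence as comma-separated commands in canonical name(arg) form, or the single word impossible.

rotate(1, 180), rotate(1, 90)

key: running rotate(1, 90) before rotate(1, 180) would end elsewhere — order is forced
start: [θ0=270°, θ1=180°, e=0]
[1] after rotate(1, 180): [θ0=270°, θ1=0°, e=0]
[2] after rotate(1, 90): [θ0=270°, θ1=90°, e=0]
uniquely the one of 25 2-step routes that fits.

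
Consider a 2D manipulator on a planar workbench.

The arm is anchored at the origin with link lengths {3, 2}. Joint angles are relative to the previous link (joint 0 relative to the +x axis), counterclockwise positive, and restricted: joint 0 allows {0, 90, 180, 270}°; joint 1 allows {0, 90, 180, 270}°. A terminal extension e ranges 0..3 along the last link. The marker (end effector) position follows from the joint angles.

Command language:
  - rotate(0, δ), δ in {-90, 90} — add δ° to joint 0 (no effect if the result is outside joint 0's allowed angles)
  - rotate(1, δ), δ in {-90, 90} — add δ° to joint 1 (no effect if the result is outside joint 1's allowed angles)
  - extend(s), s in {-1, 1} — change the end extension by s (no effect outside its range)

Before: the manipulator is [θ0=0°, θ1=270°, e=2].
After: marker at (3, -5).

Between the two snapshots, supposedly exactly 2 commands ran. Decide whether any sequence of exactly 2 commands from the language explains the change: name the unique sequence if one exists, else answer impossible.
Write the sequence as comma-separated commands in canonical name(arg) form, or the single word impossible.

t0: [θ0=0°, θ1=270°, e=2]
[1] after extend(1): [θ0=0°, θ1=270°, e=3]
[2] after extend(1): [θ0=0°, θ1=270°, e=3]
no rival 2-sequence matches.

extend(1), extend(1)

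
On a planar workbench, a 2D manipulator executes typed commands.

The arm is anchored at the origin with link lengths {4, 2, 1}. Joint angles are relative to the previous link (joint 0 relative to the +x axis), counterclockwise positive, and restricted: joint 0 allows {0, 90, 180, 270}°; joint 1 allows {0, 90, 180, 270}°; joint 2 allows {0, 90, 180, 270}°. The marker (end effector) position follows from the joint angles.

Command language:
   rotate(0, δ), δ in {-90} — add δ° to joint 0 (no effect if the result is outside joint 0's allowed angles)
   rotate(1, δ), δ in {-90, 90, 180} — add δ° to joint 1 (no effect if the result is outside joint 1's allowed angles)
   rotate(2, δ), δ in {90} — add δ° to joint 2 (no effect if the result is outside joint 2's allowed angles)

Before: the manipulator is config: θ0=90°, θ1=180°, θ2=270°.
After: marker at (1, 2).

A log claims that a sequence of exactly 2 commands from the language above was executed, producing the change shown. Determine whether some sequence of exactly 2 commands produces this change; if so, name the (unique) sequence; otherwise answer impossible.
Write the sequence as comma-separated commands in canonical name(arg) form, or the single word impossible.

rotate(2, 90), rotate(2, 90)

begin: config: θ0=90°, θ1=180°, θ2=270°
1. rotate(2, 90) → config: θ0=90°, θ1=180°, θ2=0°
2. rotate(2, 90) → config: θ0=90°, θ1=180°, θ2=90°
uniquely the one of 25 2-step routes that fits.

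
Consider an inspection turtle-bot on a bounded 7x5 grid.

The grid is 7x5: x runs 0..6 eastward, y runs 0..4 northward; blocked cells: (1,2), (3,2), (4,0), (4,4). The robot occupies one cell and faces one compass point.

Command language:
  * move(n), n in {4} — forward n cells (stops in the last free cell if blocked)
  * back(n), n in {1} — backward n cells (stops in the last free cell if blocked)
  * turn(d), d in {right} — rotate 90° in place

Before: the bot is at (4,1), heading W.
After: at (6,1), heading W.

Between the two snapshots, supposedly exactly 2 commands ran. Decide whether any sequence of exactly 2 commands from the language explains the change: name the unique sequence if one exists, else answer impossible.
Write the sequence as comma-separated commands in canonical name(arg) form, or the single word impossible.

back(1), back(1)

key: still facing W at the end — nothing in the sequence rotates
start: at (4,1), heading W
[1] after back(1): at (5,1), heading W
[2] after back(1): at (6,1), heading W
no rival 2-sequence matches.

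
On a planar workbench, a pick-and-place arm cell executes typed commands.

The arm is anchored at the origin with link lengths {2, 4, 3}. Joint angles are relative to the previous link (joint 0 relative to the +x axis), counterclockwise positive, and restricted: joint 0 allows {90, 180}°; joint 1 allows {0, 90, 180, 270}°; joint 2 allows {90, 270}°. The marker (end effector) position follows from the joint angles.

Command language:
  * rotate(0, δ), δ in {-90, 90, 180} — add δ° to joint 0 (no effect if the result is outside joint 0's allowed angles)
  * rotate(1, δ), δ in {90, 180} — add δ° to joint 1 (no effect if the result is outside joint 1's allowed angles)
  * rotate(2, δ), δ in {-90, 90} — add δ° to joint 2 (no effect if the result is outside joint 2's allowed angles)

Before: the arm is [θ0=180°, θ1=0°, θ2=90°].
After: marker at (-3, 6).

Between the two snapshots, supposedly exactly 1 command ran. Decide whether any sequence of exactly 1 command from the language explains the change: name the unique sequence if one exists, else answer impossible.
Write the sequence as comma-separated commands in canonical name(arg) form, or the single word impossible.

rotate(0, -90)

begin: [θ0=180°, θ1=0°, θ2=90°]
[1] after rotate(0, -90): [θ0=90°, θ1=0°, θ2=90°]
no other 1-command option fits: unique.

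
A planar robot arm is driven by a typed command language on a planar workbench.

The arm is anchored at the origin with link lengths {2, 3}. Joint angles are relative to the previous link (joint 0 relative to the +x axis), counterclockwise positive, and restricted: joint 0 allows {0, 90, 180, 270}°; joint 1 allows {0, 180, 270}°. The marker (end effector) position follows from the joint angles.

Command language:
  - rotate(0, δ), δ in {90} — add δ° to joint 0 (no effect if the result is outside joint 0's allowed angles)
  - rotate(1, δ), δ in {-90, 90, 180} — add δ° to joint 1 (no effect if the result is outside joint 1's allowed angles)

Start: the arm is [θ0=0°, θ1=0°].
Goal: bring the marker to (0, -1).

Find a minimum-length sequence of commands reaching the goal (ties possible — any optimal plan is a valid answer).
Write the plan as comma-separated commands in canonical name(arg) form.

rotate(0, 90), rotate(1, 180)

initial: [θ0=0°, θ1=0°]
1. rotate(0, 90) → [θ0=90°, θ1=0°]
2. rotate(1, 180) → [θ0=90°, θ1=180°]
no 1-step plan works, so 2 is optimal.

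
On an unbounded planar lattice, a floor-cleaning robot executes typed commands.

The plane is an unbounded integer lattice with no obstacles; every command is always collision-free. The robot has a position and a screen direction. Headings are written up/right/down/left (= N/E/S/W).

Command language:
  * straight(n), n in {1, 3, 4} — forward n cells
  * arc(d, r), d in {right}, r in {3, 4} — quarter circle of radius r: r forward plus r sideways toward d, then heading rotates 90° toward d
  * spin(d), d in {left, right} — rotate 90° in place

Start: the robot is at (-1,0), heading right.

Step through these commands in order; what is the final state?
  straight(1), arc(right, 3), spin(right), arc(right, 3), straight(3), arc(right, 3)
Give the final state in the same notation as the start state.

begin: at (-1,0), heading right
t=1 straight(1) ⇒ at (0,0), heading right
t=2 arc(right, 3) ⇒ at (3,-3), heading down
t=3 spin(right) ⇒ at (3,-3), heading left
t=4 arc(right, 3) ⇒ at (0,0), heading up
t=5 straight(3) ⇒ at (0,3), heading up
t=6 arc(right, 3) ⇒ at (3,6), heading right

at (3,6), heading right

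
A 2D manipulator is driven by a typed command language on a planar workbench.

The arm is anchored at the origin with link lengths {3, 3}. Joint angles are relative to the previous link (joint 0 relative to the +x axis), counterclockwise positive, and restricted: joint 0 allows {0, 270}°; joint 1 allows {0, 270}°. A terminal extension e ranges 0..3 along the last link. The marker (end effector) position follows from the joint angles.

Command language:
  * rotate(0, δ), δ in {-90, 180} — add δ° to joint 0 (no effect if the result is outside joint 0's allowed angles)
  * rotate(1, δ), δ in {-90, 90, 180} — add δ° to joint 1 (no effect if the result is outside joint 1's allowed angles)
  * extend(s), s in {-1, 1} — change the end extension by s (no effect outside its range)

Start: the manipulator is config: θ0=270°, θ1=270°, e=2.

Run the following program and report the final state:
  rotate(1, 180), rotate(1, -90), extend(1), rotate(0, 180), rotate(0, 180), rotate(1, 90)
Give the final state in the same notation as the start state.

config: θ0=270°, θ1=0°, e=3

initial: config: θ0=270°, θ1=270°, e=2
[1] after rotate(1, 180): config: θ0=270°, θ1=270°, e=2
[2] after rotate(1, -90): config: θ0=270°, θ1=270°, e=2
[3] after extend(1): config: θ0=270°, θ1=270°, e=3
[4] after rotate(0, 180): config: θ0=270°, θ1=270°, e=3
[5] after rotate(0, 180): config: θ0=270°, θ1=270°, e=3
[6] after rotate(1, 90): config: θ0=270°, θ1=0°, e=3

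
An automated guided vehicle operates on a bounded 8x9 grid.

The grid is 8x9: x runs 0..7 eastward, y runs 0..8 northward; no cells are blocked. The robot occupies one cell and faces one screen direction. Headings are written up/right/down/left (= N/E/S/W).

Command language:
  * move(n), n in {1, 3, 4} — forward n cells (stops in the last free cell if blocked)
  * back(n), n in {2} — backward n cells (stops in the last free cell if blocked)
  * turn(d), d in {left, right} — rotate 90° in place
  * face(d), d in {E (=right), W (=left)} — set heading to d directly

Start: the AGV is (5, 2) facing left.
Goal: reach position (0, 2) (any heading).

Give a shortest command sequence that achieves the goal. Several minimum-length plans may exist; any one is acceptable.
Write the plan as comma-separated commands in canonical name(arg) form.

from: (5, 2) facing left
1. move(1) → (4, 2) facing left
2. move(4) → (0, 2) facing left
nothing shorter than 2 reaches the goal.

move(1), move(4)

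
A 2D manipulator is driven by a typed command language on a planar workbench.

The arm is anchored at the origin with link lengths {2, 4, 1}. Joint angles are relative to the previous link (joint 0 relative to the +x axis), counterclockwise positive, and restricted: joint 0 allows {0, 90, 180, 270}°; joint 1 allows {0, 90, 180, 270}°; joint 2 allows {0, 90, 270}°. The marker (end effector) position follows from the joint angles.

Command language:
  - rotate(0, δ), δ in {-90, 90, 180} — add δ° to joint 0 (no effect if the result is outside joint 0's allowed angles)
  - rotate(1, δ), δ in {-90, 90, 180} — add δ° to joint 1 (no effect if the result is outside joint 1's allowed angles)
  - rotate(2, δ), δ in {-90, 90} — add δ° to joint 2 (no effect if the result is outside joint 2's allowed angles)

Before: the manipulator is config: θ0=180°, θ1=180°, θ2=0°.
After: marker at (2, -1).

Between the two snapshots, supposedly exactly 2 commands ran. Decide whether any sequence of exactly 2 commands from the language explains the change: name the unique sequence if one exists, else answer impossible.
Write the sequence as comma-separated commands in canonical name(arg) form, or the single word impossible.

from: config: θ0=180°, θ1=180°, θ2=0°
1. rotate(2, -90) → config: θ0=180°, θ1=180°, θ2=270°
2. rotate(2, -90) → config: θ0=180°, θ1=180°, θ2=270°
all 64 alternatives checked — unique.

rotate(2, -90), rotate(2, -90)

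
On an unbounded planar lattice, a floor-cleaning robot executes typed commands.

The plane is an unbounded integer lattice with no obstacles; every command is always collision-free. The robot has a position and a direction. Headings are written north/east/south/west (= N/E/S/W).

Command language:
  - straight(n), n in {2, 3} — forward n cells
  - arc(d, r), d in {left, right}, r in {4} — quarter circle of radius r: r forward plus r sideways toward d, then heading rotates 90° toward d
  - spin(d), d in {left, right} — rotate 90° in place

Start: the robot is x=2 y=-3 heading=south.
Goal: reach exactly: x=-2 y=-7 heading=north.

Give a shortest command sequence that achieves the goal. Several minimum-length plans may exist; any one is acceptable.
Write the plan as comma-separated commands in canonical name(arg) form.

from: x=2 y=-3 heading=south
1. arc(right, 4) → x=-2 y=-7 heading=west
2. spin(right) → x=-2 y=-7 heading=north
nothing shorter than 2 reaches the goal.

arc(right, 4), spin(right)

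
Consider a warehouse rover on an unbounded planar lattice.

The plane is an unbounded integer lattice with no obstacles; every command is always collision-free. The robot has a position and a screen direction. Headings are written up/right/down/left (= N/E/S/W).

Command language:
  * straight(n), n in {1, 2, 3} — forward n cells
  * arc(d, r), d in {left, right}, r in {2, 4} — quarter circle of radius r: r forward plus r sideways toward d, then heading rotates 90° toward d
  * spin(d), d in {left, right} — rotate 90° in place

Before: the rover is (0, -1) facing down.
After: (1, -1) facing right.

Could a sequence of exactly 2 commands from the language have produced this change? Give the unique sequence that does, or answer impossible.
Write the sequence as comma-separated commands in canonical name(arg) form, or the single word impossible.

key: position moved to (1,-1) AND the heading swung to E — translation plus rotation needed
begin: (0, -1) facing down
step 1 (spin(left)): (0, -1) facing right
step 2 (straight(1)): (1, -1) facing right
all 81 alternatives checked — unique.

spin(left), straight(1)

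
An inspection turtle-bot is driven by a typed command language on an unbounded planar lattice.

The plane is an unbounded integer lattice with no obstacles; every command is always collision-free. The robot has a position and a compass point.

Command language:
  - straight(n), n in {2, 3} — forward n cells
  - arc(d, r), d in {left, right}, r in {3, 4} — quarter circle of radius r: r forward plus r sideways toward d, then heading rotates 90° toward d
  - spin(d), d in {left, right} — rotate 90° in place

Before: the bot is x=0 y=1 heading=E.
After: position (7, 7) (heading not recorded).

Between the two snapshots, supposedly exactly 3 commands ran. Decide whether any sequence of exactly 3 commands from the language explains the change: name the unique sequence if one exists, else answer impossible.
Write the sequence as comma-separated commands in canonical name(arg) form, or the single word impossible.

straight(3), arc(left, 4), straight(2)

key: running straight(2) before straight(3) would end elsewhere — order is forced
from: x=0 y=1 heading=E
1. straight(3) → x=3 y=1 heading=E
2. arc(left, 4) → x=7 y=5 heading=N
3. straight(2) → x=7 y=7 heading=N
all 512 alternatives checked — unique.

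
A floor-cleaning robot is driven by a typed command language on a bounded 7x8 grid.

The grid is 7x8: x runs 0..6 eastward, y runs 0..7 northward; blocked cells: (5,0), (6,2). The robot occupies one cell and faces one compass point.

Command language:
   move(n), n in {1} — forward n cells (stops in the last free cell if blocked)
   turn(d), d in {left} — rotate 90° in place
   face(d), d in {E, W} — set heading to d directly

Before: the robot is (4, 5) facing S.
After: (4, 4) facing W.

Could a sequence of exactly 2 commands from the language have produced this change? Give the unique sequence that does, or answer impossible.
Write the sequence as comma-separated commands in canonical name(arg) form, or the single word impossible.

key: cell and facing (now W) both changed — the 2 commands mix motion and turning
from: (4, 5) facing S
step 1 (move(1)): (4, 4) facing S
step 2 (face(W)): (4, 4) facing W
all 16 alternatives checked — unique.

move(1), face(W)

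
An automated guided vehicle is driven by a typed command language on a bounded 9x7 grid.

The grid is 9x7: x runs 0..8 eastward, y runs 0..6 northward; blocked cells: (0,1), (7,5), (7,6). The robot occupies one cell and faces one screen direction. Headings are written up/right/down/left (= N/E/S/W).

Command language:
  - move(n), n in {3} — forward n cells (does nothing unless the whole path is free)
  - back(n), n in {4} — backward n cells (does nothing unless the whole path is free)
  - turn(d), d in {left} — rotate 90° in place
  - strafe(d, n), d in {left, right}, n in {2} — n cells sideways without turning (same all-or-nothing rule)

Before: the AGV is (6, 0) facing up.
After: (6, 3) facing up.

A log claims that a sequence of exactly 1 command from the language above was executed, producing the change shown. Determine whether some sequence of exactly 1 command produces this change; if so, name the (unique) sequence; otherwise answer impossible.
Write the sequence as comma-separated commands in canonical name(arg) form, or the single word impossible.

key: heading stays N — the single command does not turn
begin: (6, 0) facing up
[1] after move(3): (6, 3) facing up
uniquely the one of 5 1-step routes that fits.

move(3)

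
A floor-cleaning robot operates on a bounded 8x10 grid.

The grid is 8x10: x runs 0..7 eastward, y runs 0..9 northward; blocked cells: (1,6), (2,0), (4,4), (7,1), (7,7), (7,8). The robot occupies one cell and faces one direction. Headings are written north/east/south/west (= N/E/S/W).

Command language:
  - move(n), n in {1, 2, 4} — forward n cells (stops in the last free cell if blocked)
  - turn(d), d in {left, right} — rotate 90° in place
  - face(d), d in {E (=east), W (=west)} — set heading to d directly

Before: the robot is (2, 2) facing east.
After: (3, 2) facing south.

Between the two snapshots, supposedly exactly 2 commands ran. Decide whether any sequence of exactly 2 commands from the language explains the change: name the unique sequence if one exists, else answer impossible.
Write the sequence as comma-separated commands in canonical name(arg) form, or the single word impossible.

move(1), turn(right)

key: running turn(right) before move(1) would end elsewhere — order is forced
begin: (2, 2) facing east
step 1 (move(1)): (3, 2) facing east
step 2 (turn(right)): (3, 2) facing south
no other 2-command option fits: unique.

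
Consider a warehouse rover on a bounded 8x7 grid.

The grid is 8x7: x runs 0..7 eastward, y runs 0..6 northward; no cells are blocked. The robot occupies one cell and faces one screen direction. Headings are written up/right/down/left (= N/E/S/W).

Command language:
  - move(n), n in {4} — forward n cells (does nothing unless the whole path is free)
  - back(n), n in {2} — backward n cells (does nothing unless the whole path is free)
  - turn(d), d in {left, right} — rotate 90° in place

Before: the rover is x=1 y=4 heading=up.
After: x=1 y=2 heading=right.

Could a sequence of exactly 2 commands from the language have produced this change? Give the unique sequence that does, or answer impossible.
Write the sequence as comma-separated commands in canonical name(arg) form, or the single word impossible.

back(2), turn(right)

key: cell and facing (now E) both changed — the 2 commands mix motion and turning
initial: x=1 y=4 heading=up
[1] after back(2): x=1 y=2 heading=up
[2] after turn(right): x=1 y=2 heading=right
all 16 alternatives checked — unique.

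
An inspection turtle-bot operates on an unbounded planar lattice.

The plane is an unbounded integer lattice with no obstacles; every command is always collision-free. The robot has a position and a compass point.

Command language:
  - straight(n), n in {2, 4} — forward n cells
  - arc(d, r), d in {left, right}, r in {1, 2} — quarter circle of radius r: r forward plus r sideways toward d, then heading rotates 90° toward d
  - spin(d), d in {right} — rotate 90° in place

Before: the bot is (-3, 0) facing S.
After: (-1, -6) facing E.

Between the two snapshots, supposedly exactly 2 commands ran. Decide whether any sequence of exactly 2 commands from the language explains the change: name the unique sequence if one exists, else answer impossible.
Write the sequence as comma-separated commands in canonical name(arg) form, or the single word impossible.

key: running arc(left, 2) before straight(4) would end elsewhere — order is forced
t0: (-3, 0) facing S
t=1 straight(4) ⇒ (-3, -4) facing S
t=2 arc(left, 2) ⇒ (-1, -6) facing E
no other 2-command option fits: unique.

straight(4), arc(left, 2)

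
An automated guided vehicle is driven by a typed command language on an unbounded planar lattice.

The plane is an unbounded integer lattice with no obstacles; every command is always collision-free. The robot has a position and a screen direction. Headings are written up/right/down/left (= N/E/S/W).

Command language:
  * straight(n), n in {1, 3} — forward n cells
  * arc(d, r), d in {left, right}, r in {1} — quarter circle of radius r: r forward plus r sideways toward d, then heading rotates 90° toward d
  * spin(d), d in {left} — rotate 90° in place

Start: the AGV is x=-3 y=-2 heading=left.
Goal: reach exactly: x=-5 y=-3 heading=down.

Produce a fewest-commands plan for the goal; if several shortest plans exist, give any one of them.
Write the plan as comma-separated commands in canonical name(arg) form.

begin: x=-3 y=-2 heading=left
[1] after straight(1): x=-4 y=-2 heading=left
[2] after arc(left, 1): x=-5 y=-3 heading=down
no 1-step plan works, so 2 is optimal.

straight(1), arc(left, 1)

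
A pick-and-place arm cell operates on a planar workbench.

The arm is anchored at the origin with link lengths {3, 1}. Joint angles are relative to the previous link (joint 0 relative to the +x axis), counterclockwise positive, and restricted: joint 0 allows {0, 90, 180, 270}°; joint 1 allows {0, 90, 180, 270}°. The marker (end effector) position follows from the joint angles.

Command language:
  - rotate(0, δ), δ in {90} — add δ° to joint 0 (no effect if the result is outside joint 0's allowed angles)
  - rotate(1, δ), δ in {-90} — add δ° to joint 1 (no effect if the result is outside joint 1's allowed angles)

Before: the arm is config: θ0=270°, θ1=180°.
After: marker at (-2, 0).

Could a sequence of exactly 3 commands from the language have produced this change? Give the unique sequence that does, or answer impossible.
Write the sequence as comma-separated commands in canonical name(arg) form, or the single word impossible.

rotate(0, 90), rotate(0, 90), rotate(0, 90)

begin: config: θ0=270°, θ1=180°
step 1 (rotate(0, 90)): config: θ0=0°, θ1=180°
step 2 (rotate(0, 90)): config: θ0=90°, θ1=180°
step 3 (rotate(0, 90)): config: θ0=180°, θ1=180°
no rival 3-sequence matches.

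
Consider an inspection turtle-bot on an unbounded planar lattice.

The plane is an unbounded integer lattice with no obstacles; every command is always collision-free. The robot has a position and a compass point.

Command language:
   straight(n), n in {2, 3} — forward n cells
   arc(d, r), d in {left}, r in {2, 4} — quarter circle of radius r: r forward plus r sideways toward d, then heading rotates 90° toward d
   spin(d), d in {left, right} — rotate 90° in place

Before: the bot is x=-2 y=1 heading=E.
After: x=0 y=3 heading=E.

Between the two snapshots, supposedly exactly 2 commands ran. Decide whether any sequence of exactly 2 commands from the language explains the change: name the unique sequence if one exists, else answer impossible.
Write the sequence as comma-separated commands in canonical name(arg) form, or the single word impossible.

key: still facing E at the end — net rotation zero over 2 steps
from: x=-2 y=1 heading=E
step 1 (arc(left, 2)): x=0 y=3 heading=N
step 2 (spin(right)): x=0 y=3 heading=E
uniquely the one of 36 2-step routes that fits.

arc(left, 2), spin(right)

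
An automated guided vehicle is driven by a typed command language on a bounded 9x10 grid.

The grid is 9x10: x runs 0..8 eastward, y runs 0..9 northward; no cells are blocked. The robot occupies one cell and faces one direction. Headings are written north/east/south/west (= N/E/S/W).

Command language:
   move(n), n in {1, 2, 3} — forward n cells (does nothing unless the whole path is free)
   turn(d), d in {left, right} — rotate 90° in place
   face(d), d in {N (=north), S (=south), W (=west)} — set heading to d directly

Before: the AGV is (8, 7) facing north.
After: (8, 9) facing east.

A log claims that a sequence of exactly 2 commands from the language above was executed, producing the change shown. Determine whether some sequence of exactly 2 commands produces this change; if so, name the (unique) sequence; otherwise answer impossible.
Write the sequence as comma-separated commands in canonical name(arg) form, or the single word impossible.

key: order matters: swapping move(2) and turn(right) lands elsewhere
start: (8, 7) facing north
t=1 move(2) ⇒ (8, 9) facing north
t=2 turn(right) ⇒ (8, 9) facing east
no rival 2-sequence matches.

move(2), turn(right)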